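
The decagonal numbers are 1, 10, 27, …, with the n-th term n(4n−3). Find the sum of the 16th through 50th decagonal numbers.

Σ i(4i−3) = 4Σi² − 3Σi over i = 16..50.
Σi = 1275 − 120 = 1155 and Σi² = 42925 − 1240 = 41685.
4·41685 − 3·1155 = 163275.

163275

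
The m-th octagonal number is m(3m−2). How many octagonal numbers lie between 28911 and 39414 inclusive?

16

The n-th octagonal number is n(3n−2).
Smallest index with value ≥ 28911: n = 99 (giving 29205).
Largest index with value ≤ 39414: n = 114 (giving 38760).
Indices 99 through 114: 16 terms.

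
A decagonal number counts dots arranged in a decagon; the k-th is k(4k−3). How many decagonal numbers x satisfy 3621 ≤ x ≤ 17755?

The n-th decagonal number is n(4n−3).
Smallest index with value ≥ 3621: n = 31 (giving 3751).
Largest index with value ≤ 17755: n = 67 (giving 17755).
Indices 31 through 67: 37 terms.

37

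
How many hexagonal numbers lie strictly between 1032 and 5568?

31

The n-th hexagonal number is n(2n−1).
Smallest index with value > 1032: n = 23 (giving 1035).
Largest index with value < 5568: n = 53 (giving 5565).
Indices 23 through 53: 31 terms.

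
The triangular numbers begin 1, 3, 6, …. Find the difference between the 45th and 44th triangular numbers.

45

Consecutive triangular numbers differ by n: T_{45} − T_{44} = 45.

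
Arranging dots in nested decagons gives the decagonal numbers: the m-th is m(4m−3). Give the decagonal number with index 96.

The 96th decagonal number is n(4n−3) with n = 96.
96·(4·96 − 3) = 96·381 = 36576.

36576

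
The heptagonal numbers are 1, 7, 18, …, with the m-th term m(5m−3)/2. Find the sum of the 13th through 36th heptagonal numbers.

Σ i(5i−3)/2 = (5Σi² − 3Σi) / 2 over i = 13..36.
Σi = 666 − 78 = 588 and Σi² = 16206 − 650 = 15556.
(5·15556 − 3·588) / 2 = 76016/2 = 38008.

38008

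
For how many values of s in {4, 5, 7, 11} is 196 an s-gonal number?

2

s = 4: P(4, 14) = 196. ✓
s = 5: P(5, 11) = 176 and P(5, 12) = 210; 196 is not s-gonal.
s = 7: P(7, 9) = 189 and P(7, 10) = 235; 196 is not s-gonal.
s = 11: P(11, 7) = 196. ✓
Hits: s ∈ {4, 11} → 2.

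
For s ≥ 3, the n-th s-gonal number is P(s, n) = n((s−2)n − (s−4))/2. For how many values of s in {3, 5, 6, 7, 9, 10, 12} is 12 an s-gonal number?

2

s = 3: P(3, 4) = 10 and P(3, 5) = 15; 12 is not s-gonal.
s = 5: P(5, 3) = 12. ✓
s = 6: P(6, 2) = 6 and P(6, 3) = 15; 12 is not s-gonal.
s = 7: P(7, 2) = 7 and P(7, 3) = 18; 12 is not s-gonal.
s = 9: P(9, 2) = 9 and P(9, 3) = 24; 12 is not s-gonal.
s = 10: P(10, 2) = 10 and P(10, 3) = 27; 12 is not s-gonal.
s = 12: P(12, 2) = 12. ✓
Hits: s ∈ {5, 12} → 2.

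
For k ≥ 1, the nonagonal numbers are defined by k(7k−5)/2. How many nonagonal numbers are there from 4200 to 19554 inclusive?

41

The n-th nonagonal number is n(7n−5)/2.
Smallest index with value ≥ 4200: n = 35 (giving 4200).
Largest index with value ≤ 19554: n = 75 (giving 19500).
Indices 35 through 75: 41 terms.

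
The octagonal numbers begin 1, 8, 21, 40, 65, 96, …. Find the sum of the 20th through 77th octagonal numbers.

Σ i(3i−2) = 3Σi² − 2Σi over i = 20..77.
Σi = 3003 − 190 = 2813 and Σi² = 155155 − 2470 = 152685.
3·152685 − 2·2813 = 452429.

452429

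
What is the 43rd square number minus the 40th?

43² = 1849 and 40² = 1600.
Difference: 1849 − 1600 = 249.

249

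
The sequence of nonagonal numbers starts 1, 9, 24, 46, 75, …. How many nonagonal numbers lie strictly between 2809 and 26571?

59

The n-th nonagonal number is n(7n−5)/2.
Smallest index with value > 2809: n = 29 (giving 2871).
Largest index with value < 26571: n = 87 (giving 26274).
Indices 29 through 87: 59 terms.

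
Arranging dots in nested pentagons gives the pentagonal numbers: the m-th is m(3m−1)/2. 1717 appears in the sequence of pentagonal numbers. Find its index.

34

Set n(3n−1)/2 = 1717, giving 3n² − n − 3434 = 0.
The discriminant is 1 + 24·1717 = 41209, and √41209 = 203.
So n = (1 + 203) / 6 = 204/6 = 34.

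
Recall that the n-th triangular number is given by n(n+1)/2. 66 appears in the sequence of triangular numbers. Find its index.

Set n(n+1)/2 = 66, giving n² + n − 132 = 0.
The discriminant is 1 + 8·66 = 529, and √529 = 23.
So n = (-1 + 23) / 2 = 22/2 = 11.
Check: 11·12/2 = 66. ✓

11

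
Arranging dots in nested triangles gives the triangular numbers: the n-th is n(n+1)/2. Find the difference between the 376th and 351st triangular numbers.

9100

376·377/2 = 70876 and 351·352/2 = 61776.
Difference: 70876 − 61776 = 9100.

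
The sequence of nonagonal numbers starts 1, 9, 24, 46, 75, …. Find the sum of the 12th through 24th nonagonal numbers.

14794

Σ i(7i−5)/2 = (7Σi² − 5Σi) / 2 over i = 12..24.
Σi = 300 − 66 = 234 and Σi² = 4900 − 506 = 4394.
(7·4394 − 5·234) / 2 = 29588/2 = 14794.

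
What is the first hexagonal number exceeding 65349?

66066

Solve n(2n−1) > 65349 for integer n.
The largest n with value ≤ 65349 is 181 (since 65341 ≤ 65349 < 66066), so the first above is n = 182, value 66066.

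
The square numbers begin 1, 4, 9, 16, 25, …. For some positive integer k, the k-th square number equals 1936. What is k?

We need n² = 1936, so n = √1936 = 44.
Check: 44² = 1936. ✓

44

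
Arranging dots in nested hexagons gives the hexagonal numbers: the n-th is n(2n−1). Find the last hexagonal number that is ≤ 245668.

244650

Solve n(2n−1) ≤ 245668 for integer n.
n = 350 gives 244650 ≤ 245668, while n = 351 gives 246051 > 245668; so the answer is 244650.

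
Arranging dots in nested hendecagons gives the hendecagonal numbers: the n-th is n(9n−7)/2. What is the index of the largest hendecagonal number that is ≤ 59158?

Solve n(9n−7)/2 ≤ 59158 for integer n.
n = 115 gives 59110 ≤ 59158, while n = 116 gives 60146 > 59158; so the answer is index 115.

115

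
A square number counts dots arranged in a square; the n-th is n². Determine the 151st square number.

22801

151² = 22801.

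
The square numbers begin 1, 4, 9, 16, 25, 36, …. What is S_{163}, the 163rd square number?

26569

The 163rd square number is n² with n = 163.
163² = 26569.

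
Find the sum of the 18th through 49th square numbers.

Σ_{i=18}^{49} i² = 40425 − 1785 = 38640.

38640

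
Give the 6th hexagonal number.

The 6th hexagonal number is n(2n−1) with n = 6.
6·(2·6 − 1) = 6·11 = 66.

66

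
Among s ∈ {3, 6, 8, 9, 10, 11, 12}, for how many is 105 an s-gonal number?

2

s = 3: P(3, 14) = 105. ✓
s = 6: P(6, 7) = 91 and P(6, 8) = 120; 105 is not s-gonal.
s = 8: P(8, 6) = 96 and P(8, 7) = 133; 105 is not s-gonal.
s = 9: P(9, 5) = 75 and P(9, 6) = 111; 105 is not s-gonal.
s = 10: P(10, 5) = 85 and P(10, 6) = 126; 105 is not s-gonal.
s = 11: P(11, 5) = 95 and P(11, 6) = 141; 105 is not s-gonal.
s = 12: P(12, 5) = 105. ✓
Hits: s ∈ {3, 12} → 2.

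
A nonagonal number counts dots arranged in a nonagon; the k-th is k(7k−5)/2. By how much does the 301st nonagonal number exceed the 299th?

301·(7·301 − 5)/2 = 316351 and 299·(7·299 − 5)/2 = 312156.
Difference: 316351 − 312156 = 4195.

4195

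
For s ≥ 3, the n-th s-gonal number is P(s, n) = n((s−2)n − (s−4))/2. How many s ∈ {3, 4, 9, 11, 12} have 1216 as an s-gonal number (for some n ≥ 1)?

s = 3: P(3, 48) = 1176 and P(3, 49) = 1225; 1216 is not s-gonal.
s = 4: P(4, 34) = 1156 and P(4, 35) = 1225; 1216 is not s-gonal.
s = 9: P(9, 19) = 1216. ✓
s = 11: P(11, 16) = 1096 and P(11, 17) = 1241; 1216 is not s-gonal.
s = 12: P(12, 16) = 1216. ✓
Hits: s ∈ {9, 12} → 2.

2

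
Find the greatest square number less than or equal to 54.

49

Solve n² ≤ 54 for integer n.
n = 7 gives 49 ≤ 54, while n = 8 gives 64 > 54; so the answer is 49.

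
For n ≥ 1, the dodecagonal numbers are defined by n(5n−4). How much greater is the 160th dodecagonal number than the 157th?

160·(5·160 − 4) = 127360 and 157·(5·157 − 4) = 122617.
Difference: 127360 − 122617 = 4743.

4743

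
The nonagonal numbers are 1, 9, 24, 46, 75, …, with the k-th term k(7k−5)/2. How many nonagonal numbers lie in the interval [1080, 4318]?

The n-th nonagonal number is n(7n−5)/2.
Smallest index with value ≥ 1080: n = 18 (giving 1089).
Largest index with value ≤ 4318: n = 35 (giving 4200).
Indices 18 through 35: 18 terms.

18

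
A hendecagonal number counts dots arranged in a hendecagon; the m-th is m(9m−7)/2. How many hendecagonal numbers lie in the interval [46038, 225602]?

123

The n-th hendecagonal number is n(9n−7)/2.
Smallest index with value ≥ 46038: n = 102 (giving 46461).
Largest index with value ≤ 225602: n = 224 (giving 225008).
Indices 102 through 224: 123 terms.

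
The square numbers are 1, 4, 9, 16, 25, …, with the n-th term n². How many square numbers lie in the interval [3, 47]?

5

The n-th square number is n².
Smallest index with value ≥ 3: n = 2 (giving 4).
Largest index with value ≤ 47: n = 6 (giving 36).
Indices 2 through 6: 5 terms.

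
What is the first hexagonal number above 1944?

Solve n(2n−1) > 1944 for integer n.
The largest n with value ≤ 1944 is 31 (since 1891 ≤ 1944 < 2016), so the first above is n = 32, value 2016.

2016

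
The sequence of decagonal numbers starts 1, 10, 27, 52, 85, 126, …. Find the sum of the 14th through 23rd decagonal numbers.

Σ i(4i−3) = 4Σi² − 3Σi over i = 14..23.
Σi = 276 − 91 = 185 and Σi² = 4324 − 819 = 3505.
4·3505 − 3·185 = 13465.

13465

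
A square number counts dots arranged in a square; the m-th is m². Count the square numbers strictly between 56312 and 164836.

The n-th square number is n².
Smallest index with value > 56312: n = 238 (giving 56644).
Largest index with value < 164836: n = 405 (giving 164025).
Indices 238 through 405: 168 terms.

168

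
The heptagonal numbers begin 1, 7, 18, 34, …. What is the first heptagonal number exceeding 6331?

Solve n(5n−3)/2 > 6331 for integer n.
The largest n with value ≤ 6331 is 50 (since 6175 ≤ 6331 < 6426), so the first above is n = 51, value 6426.

6426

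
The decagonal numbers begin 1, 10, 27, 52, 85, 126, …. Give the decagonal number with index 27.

The 27th decagonal number is n(4n−3) with n = 27.
27·(4·27 − 3) = 27·105 = 2835.

2835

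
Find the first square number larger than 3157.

3249

Solve n² > 3157 for integer n.
The largest n with value ≤ 3157 is 56 (since 3136 ≤ 3157 < 3249), so the first above is n = 57, value 3249.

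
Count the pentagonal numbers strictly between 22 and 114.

4

The n-th pentagonal number is n(3n−1)/2.
Smallest index with value > 22: n = 5 (giving 35).
Largest index with value < 114: n = 8 (giving 92).
Indices 5 through 8: 4 terms.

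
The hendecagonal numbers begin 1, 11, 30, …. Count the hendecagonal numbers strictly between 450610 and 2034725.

356

The n-th hendecagonal number is n(9n−7)/2.
Smallest index with value > 450610: n = 317 (giving 451091).
Largest index with value < 2034725: n = 672 (giving 2029776).
Indices 317 through 672: 356 terms.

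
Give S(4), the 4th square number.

16

The 4th square number is n² with n = 4.
4² = 16.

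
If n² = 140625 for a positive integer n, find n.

375

We need n² = 140625, so n = √140625 = 375.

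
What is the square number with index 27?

729

The 27th square number is n² with n = 27.
27² = 729.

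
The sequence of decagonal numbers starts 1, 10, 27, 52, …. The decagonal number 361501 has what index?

Set n(4n−3) = 361501, giving 4n² − 3n − 361501 = 0.
So n = (3 + 2405) / 8 = 2408/8 = 301.

301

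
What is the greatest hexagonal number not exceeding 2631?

2556

Solve n(2n−1) ≤ 2631 for integer n.
n = 36 gives 2556 ≤ 2631, while n = 37 gives 2701 > 2631; so the answer is 2556.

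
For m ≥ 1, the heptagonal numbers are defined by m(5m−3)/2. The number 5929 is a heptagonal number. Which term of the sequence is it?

Set n(5n−3)/2 = 5929, giving 5n² − 3n − 11858 = 0.
The discriminant is 9 + 40·5929 = 237169, and √237169 = 487.
So n = (3 + 487) / 10 = 490/10 = 49.
Check: 49·(5·49 − 3)/2 = 5929. ✓

49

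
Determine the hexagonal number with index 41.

3321

The 41st hexagonal number is n(2n−1) with n = 41.
41·(2·41 − 1) = 41·81 = 3321.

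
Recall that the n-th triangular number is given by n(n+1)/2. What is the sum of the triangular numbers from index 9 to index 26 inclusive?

Σ i(i+1)/2 = (Σi² + Σi) / 2 over i = 9..26.
Σi = 351 − 36 = 315 and Σi² = 6201 − 204 = 5997.
(1·5997 + 1·315) / 2 = 6312/2 = 3156.

3156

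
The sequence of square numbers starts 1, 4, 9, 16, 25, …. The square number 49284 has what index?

We need n² = 49284, so n = √49284 = 222.

222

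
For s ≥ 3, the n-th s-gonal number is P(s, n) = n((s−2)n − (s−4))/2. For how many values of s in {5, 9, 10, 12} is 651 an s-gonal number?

s = 5: P(5, 21) = 651. ✓
s = 9: P(9, 14) = 651. ✓
s = 10: P(10, 13) = 637 and P(10, 14) = 742; 651 is not s-gonal.
s = 12: P(12, 11) = 561 and P(12, 12) = 672; 651 is not s-gonal.
Hits: s ∈ {5, 9} → 2.

2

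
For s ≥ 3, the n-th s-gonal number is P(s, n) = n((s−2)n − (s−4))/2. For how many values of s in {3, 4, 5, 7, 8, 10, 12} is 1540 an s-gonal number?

s = 3: P(3, 55) = 1540. ✓
s = 4: P(4, 39) = 1521 and P(4, 40) = 1600; 1540 is not s-gonal.
s = 5: P(5, 32) = 1520 and P(5, 33) = 1617; 1540 is not s-gonal.
s = 7: P(7, 25) = 1525 and P(7, 26) = 1651; 1540 is not s-gonal.
s = 8: P(8, 22) = 1408 and P(8, 23) = 1541; 1540 is not s-gonal.
s = 10: P(10, 20) = 1540. ✓
s = 12: P(12, 17) = 1377 and P(12, 18) = 1548; 1540 is not s-gonal.
Hits: s ∈ {3, 10} → 2.

2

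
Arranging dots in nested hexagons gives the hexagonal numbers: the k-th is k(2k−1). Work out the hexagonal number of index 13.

The 13th hexagonal number is n(2n−1) with n = 13.
13·(2·13 − 1) = 13·25 = 325.

325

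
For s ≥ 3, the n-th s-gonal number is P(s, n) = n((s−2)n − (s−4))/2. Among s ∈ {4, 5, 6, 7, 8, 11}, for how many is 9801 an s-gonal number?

2

s = 4: P(4, 99) = 9801. ✓
s = 5: P(5, 81) = 9801. ✓
s = 6: P(6, 70) = 9730 and P(6, 71) = 10011; 9801 is not s-gonal.
s = 7: P(7, 62) = 9517 and P(7, 63) = 9828; 9801 is not s-gonal.
s = 8: P(8, 57) = 9633 and P(8, 58) = 9976; 9801 is not s-gonal.
s = 11: P(11, 47) = 9776 and P(11, 48) = 10200; 9801 is not s-gonal.
Hits: s ∈ {4, 5} → 2.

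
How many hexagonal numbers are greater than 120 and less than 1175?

The n-th hexagonal number is n(2n−1).
Smallest index with value > 120: n = 9 (giving 153).
Largest index with value < 1175: n = 24 (giving 1128).
Indices 9 through 24: 16 terms.

16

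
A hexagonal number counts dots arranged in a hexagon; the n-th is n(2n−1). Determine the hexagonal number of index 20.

780

The 20th hexagonal number is n(2n−1) with n = 20.
20·(2·20 − 1) = 20·39 = 780.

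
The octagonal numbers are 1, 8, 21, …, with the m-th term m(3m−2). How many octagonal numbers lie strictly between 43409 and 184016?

127

The n-th octagonal number is n(3n−2).
Smallest index with value > 43409: n = 121 (giving 43681).
Largest index with value < 184016: n = 247 (giving 182533).
Indices 121 through 247: 127 terms.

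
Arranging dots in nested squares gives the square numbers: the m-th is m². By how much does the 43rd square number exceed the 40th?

43² = 1849 and 40² = 1600.
Difference: 1849 − 1600 = 249.

249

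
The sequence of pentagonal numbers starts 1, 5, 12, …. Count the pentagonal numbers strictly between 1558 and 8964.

45

The n-th pentagonal number is n(3n−1)/2.
Smallest index with value > 1558: n = 33 (giving 1617).
Largest index with value < 8964: n = 77 (giving 8855).
Indices 33 through 77: 45 terms.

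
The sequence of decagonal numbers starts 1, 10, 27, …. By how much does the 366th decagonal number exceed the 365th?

2921

Consecutive decagonal numbers differ by 8n − 7: here 8·366 − 7 = 2921.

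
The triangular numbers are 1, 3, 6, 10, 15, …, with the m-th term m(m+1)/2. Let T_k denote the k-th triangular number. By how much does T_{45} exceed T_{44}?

45

Consecutive triangular numbers differ by n: T_{45} − T_{44} = 45.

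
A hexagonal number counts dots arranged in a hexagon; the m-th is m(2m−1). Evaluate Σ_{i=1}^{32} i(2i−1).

Σ i(2i−1) = 2Σi² − Σi over i = 1..32.
Σi = 528 and Σi² = 11440.
2·11440 − 1·528 = 22352.

22352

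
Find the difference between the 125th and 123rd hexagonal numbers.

125·(2·125 − 1) = 31125 and 123·(2·123 − 1) = 30135.
Difference: 31125 − 30135 = 990.

990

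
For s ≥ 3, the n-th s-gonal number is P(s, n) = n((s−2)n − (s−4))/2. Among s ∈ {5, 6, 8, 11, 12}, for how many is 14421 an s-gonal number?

1

s = 5: P(5, 98) = 14357 and P(5, 99) = 14652; 14421 is not s-gonal.
s = 6: P(6, 85) = 14365 and P(6, 86) = 14706; 14421 is not s-gonal.
s = 8: P(8, 69) = 14145 and P(8, 70) = 14560; 14421 is not s-gonal.
s = 11: P(11, 57) = 14421. ✓
s = 12: P(12, 54) = 14364 and P(12, 55) = 14905; 14421 is not s-gonal.
Hits: s ∈ {11} → 1.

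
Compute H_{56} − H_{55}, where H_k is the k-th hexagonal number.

221

Consecutive hexagonal numbers differ by 4n − 3: here 4·56 − 3 = 221.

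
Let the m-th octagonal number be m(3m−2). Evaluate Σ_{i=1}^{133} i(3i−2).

Σ i(3i−2) = 3Σi² − 2Σi over i = 1..133.
Σi = 8911 and Σi² = 793079.
3·793079 − 2·8911 = 2361415.

2361415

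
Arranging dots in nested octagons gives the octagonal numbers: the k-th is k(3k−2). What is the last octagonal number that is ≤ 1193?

Solve n(3n−2) ≤ 1193 for integer n.
n = 20 gives 1160 ≤ 1193, while n = 21 gives 1281 > 1193; so the answer is 1160.

1160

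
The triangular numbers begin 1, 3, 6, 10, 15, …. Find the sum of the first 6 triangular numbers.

56

Σ i(i+1)/2 = (Σi² + Σi) / 2 over i = 1..6.
Σi = 21 and Σi² = 91.
(1·91 + 1·21) / 2 = 112/2 = 56.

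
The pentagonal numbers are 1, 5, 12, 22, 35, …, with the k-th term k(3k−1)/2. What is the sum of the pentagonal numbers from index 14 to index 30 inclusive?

Σ i(3i−1)/2 = (3Σi² − Σi) / 2 over i = 14..30.
Σi = 465 − 91 = 374 and Σi² = 9455 − 819 = 8636.
(3·8636 − 1·374) / 2 = 25534/2 = 12767.

12767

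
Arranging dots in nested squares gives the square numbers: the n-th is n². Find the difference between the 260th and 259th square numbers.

n² − (n−1)² = 2n − 1, so 260² − 259² = 2·260 − 1 = 519.

519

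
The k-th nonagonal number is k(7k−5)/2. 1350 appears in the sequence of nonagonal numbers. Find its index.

Set n(7n−5)/2 = 1350, giving 7n² − 5n − 2700 = 0.
So n = (5 + 275) / 14 = 280/14 = 20.
Check: 20·(7·20 − 5)/2 = 1350. ✓

20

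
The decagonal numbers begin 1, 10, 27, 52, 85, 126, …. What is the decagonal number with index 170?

115090

170·(4·170 − 3) = 170·677 = 115090.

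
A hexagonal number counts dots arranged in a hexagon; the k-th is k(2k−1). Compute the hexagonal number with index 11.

11·(2·11 − 1) = 11·21 = 231.

231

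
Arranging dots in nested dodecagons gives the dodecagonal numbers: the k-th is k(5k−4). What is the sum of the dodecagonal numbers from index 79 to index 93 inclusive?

550940

Σ i(5i−4) = 5Σi² − 4Σi over i = 79..93.
Σi = 4371 − 3081 = 1290 and Σi² = 272459 − 161239 = 111220.
5·111220 − 4·1290 = 550940.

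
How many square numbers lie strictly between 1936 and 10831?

The n-th square number is n².
Smallest index with value > 1936: n = 45 (giving 2025).
Largest index with value < 10831: n = 104 (giving 10816).
Indices 45 through 104: 60 terms.

60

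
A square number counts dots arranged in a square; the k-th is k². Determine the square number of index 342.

116964

The 342nd square number is n² with n = 342.
342² = 116964.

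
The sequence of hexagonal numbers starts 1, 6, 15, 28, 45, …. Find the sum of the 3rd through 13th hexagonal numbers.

Σ i(2i−1) = 2Σi² − Σi over i = 3..13.
Σi = 91 − 3 = 88 and Σi² = 819 − 5 = 814.
2·814 − 1·88 = 1540.

1540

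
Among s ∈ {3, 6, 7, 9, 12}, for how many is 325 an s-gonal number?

3

s = 3: P(3, 25) = 325. ✓
s = 6: P(6, 13) = 325. ✓
s = 7: P(7, 11) = 286 and P(7, 12) = 342; 325 is not s-gonal.
s = 9: P(9, 10) = 325. ✓
s = 12: P(12, 8) = 288 and P(12, 9) = 369; 325 is not s-gonal.
Hits: s ∈ {3, 6, 9} → 3.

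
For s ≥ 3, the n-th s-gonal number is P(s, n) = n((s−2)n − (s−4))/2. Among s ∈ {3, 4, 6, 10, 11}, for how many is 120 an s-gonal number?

2

s = 3: P(3, 15) = 120. ✓
s = 4: P(4, 10) = 100 and P(4, 11) = 121; 120 is not s-gonal.
s = 6: P(6, 8) = 120. ✓
s = 10: P(10, 5) = 85 and P(10, 6) = 126; 120 is not s-gonal.
s = 11: P(11, 5) = 95 and P(11, 6) = 141; 120 is not s-gonal.
Hits: s ∈ {3, 6} → 2.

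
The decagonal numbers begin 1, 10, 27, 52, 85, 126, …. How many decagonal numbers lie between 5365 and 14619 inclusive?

The n-th decagonal number is n(4n−3).
Smallest index with value ≥ 5365: n = 37 (giving 5365).
Largest index with value ≤ 14619: n = 60 (giving 14220).
Indices 37 through 60: 24 terms.

24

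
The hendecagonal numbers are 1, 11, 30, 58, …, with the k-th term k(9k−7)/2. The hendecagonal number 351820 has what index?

Set n(9n−7)/2 = 351820, giving 9n² − 7n − 703640 = 0.
The discriminant is 49 + 72·351820 = 25331089, and √25331089 = 5033.
So n = (7 + 5033) / 18 = 5040/18 = 280.
Check: 280·(9·280 − 7)/2 = 351820. ✓

280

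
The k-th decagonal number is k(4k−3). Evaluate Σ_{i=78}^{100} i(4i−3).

726639

Σ i(4i−3) = 4Σi² − 3Σi over i = 78..100.
Σi = 5050 − 3003 = 2047 and Σi² = 338350 − 155155 = 183195.
4·183195 − 3·2047 = 726639.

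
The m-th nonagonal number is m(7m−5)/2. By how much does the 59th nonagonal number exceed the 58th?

Consecutive nonagonal numbers differ by 7n − 6: here 7·59 − 6 = 407.

407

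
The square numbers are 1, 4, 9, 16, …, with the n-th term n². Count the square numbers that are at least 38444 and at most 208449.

260

The n-th square number is n².
Smallest index with value ≥ 38444: n = 197 (giving 38809).
Largest index with value ≤ 208449: n = 456 (giving 207936).
Indices 197 through 456: 260 terms.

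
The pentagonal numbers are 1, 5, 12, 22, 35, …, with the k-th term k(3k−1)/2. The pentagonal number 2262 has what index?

Set n(3n−1)/2 = 2262, giving 3n² − n − 4524 = 0.
The discriminant is 1 + 24·2262 = 54289, and √54289 = 233.
So n = (1 + 233) / 6 = 234/6 = 39.
Check: 39·(3·39 − 1)/2 = 2262. ✓

39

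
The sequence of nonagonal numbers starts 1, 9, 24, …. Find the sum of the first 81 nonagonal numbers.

Σ i(7i−5)/2 = (7Σi² − 5Σi) / 2 over i = 1..81.
Σi = 3321 and Σi² = 180441.
(7·180441 − 5·3321) / 2 = 1246482/2 = 623241.

623241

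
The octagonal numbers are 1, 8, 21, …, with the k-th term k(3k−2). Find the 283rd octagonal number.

239701

283·(3·283 − 2) = 283·847 = 239701.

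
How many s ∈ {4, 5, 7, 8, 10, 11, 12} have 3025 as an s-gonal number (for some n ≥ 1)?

2

s = 4: P(4, 55) = 3025. ✓
s = 5: P(5, 45) = 3015 and P(5, 46) = 3151; 3025 is not s-gonal.
s = 7: P(7, 35) = 3010 and P(7, 36) = 3186; 3025 is not s-gonal.
s = 8: P(8, 32) = 3008 and P(8, 33) = 3201; 3025 is not s-gonal.
s = 10: P(10, 27) = 2835 and P(10, 28) = 3052; 3025 is not s-gonal.
s = 11: P(11, 26) = 2951 and P(11, 27) = 3186; 3025 is not s-gonal.
s = 12: P(12, 25) = 3025. ✓
Hits: s ∈ {4, 12} → 2.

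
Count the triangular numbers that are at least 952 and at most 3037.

The n-th triangular number is n(n+1)/2.
Smallest index with value ≥ 952: n = 44 (giving 990).
Largest index with value ≤ 3037: n = 77 (giving 3003).
Indices 44 through 77: 34 terms.

34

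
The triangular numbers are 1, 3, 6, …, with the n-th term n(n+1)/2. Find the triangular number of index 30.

465

The 30th triangular number is n(n+1)/2 with n = 30.
30·31/2 = 930/2 = 465.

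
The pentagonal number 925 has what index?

25

Set n(3n−1)/2 = 925, giving 3n² − n − 1850 = 0.
The discriminant is 1 + 24·925 = 22201, and √22201 = 149.
So n = (1 + 149) / 6 = 150/6 = 25.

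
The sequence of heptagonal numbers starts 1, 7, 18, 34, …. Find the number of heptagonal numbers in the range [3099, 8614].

The n-th heptagonal number is n(5n−3)/2.
Smallest index with value ≥ 3099: n = 36 (giving 3186).
Largest index with value ≤ 8614: n = 59 (giving 8614).
Indices 36 through 59: 24 terms.

24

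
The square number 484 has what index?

We need n² = 484, so n = √484 = 22.
Check: 22² = 484. ✓

22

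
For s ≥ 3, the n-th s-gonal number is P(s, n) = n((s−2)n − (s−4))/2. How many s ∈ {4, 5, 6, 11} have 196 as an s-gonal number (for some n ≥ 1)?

s = 4: P(4, 14) = 196. ✓
s = 5: P(5, 11) = 176 and P(5, 12) = 210; 196 is not s-gonal.
s = 6: P(6, 10) = 190 and P(6, 11) = 231; 196 is not s-gonal.
s = 11: P(11, 7) = 196. ✓
Hits: s ∈ {4, 11} → 2.

2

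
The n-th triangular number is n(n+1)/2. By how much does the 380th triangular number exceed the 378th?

759

380·381/2 = 72390 and 378·379/2 = 71631.
Difference: 72390 − 71631 = 759.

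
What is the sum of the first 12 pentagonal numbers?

Σ i(3i−1)/2 = (3Σi² − Σi) / 2 over i = 1..12.
Σi = 78 and Σi² = 650.
(3·650 − 1·78) / 2 = 1872/2 = 936.

936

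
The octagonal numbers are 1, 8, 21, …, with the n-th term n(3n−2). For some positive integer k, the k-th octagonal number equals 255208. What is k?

Set n(3n−2) = 255208, giving 3n² − 2n − 255208 = 0.
So n = (2 + 1750) / 6 = 1752/6 = 292.
Check: 292·(3·292 − 2) = 255208. ✓

292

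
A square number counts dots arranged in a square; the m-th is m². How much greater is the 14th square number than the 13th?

27

n² − (n−1)² = 2n − 1, so 14² − 13² = 2·14 − 1 = 27.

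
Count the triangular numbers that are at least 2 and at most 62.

9

The n-th triangular number is n(n+1)/2.
Smallest index with value ≥ 2: n = 2 (giving 3).
Largest index with value ≤ 62: n = 10 (giving 55).
Indices 2 through 10: 9 terms.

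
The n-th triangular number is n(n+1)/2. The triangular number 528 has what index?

32

Set n(n+1)/2 = 528, giving n² + n − 1056 = 0.
The discriminant is 1 + 8·528 = 4225, and √4225 = 65.
So n = (-1 + 65) / 2 = 64/2 = 32.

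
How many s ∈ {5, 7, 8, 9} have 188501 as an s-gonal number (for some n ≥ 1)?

1

s = 5: P(5, 354) = 187797 and P(5, 355) = 188860; 188501 is not s-gonal.
s = 7: P(7, 274) = 187279 and P(7, 275) = 188650; 188501 is not s-gonal.
s = 8: P(8, 251) = 188501. ✓
s = 9: P(9, 232) = 187804 and P(9, 233) = 189429; 188501 is not s-gonal.
Hits: s ∈ {8} → 1.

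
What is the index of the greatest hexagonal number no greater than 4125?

Solve n(2n−1) ≤ 4125 for integer n.
n = 45 gives 4005 ≤ 4125, while n = 46 gives 4186 > 4125; so the answer is index 45.

45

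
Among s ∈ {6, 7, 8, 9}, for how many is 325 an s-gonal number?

2

s = 6: P(6, 13) = 325. ✓
s = 7: P(7, 11) = 286 and P(7, 12) = 342; 325 is not s-gonal.
s = 8: P(8, 10) = 280 and P(8, 11) = 341; 325 is not s-gonal.
s = 9: P(9, 10) = 325. ✓
Hits: s ∈ {6, 9} → 2.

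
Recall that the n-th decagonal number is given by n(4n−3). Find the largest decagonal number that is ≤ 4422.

Solve n(4n−3) ≤ 4422 for integer n.
n = 33 gives 4257 ≤ 4422, while n = 34 gives 4522 > 4422; so the answer is 4257.

4257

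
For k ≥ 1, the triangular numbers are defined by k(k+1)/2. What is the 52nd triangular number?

1378

52·53/2 = 2756/2 = 1378.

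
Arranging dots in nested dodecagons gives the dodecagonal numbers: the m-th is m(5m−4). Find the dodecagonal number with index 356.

The 356th dodecagonal number is n(5n−4) with n = 356.
356·(5·356 − 4) = 356·1776 = 632256.

632256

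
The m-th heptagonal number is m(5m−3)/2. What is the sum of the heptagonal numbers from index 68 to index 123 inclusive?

Σ i(5i−3)/2 = (5Σi² − 3Σi) / 2 over i = 68..123.
Σi = 7626 − 2278 = 5348 and Σi² = 627874 − 102510 = 525364.
(5·525364 − 3·5348) / 2 = 2610776/2 = 1305388.

1305388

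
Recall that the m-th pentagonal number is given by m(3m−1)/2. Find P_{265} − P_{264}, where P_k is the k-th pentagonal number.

793

Consecutive pentagonal numbers differ by 3n − 2: here 3·265 − 2 = 793.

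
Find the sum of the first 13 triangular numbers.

455

Σ i(i+1)/2 = (Σi² + Σi) / 2 over i = 1..13.
Σi = 91 and Σi² = 819.
(1·819 + 1·91) / 2 = 910/2 = 455.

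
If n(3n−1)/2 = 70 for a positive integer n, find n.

Set n(3n−1)/2 = 70, giving 3n² − n − 140 = 0.
The discriminant is 1 + 24·70 = 1681, and √1681 = 41.
So n = (1 + 41) / 6 = 42/6 = 7.
Check: 7·(3·7 − 1)/2 = 70. ✓

7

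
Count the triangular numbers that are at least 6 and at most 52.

7

The n-th triangular number is n(n+1)/2.
Smallest index with value ≥ 6: n = 3 (giving 6).
Largest index with value ≤ 52: n = 9 (giving 45).
Indices 3 through 9: 7 terms.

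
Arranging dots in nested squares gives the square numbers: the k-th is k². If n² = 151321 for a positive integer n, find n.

389

We need n² = 151321, so n = √151321 = 389.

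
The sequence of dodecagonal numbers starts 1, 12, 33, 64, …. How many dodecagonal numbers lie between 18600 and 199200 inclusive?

The n-th dodecagonal number is n(5n−4).
Smallest index with value ≥ 18600: n = 62 (giving 18972).
Largest index with value ≤ 199200: n = 200 (giving 199200).
Indices 62 through 200: 139 terms.

139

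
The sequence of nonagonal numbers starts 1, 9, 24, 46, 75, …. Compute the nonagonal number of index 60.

The 60th nonagonal number is n(7n−5)/2 with n = 60.
60·(7·60 − 5)/2 = 60·415/2 = 12450.

12450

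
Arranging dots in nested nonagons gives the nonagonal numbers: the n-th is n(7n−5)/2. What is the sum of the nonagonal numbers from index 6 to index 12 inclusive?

1925

Σ i(7i−5)/2 = (7Σi² − 5Σi) / 2 over i = 6..12.
Σi = 78 − 15 = 63 and Σi² = 650 − 55 = 595.
(7·595 − 5·63) / 2 = 3850/2 = 1925.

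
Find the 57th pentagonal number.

4845

The 57th pentagonal number is n(3n−1)/2 with n = 57.
57·(3·57 − 1)/2 = 57·170/2 = 57·85 = 4845.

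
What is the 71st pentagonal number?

The 71st pentagonal number is n(3n−1)/2 with n = 71.
71·(3·71 − 1)/2 = 71·212/2 = 71·106 = 7526.

7526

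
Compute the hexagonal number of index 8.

The 8th hexagonal number is n(2n−1) with n = 8.
8·(2·8 − 1) = 8·15 = 120.

120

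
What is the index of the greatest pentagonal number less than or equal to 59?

6

Solve n(3n−1)/2 ≤ 59 for integer n.
n = 6 gives 51 ≤ 59, while n = 7 gives 70 > 59; so the answer is index 6.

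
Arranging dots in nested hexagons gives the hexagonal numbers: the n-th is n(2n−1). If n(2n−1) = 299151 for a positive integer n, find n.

387

Set n(2n−1) = 299151, giving 2n² − n − 299151 = 0.
The discriminant is 1 + 8·299151 = 2393209, and √2393209 = 1547.
So n = (1 + 1547) / 4 = 1548/4 = 387.
Check: 387·(2·387 − 1) = 299151. ✓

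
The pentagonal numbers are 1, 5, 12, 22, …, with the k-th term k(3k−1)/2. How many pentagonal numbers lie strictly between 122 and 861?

15

The n-th pentagonal number is n(3n−1)/2.
Smallest index with value > 122: n = 10 (giving 145).
Largest index with value < 861: n = 24 (giving 852).
Indices 10 through 24: 15 terms.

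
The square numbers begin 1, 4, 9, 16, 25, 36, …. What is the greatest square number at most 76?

64

Solve n² ≤ 76 for integer n.
n = 8 gives 64 ≤ 76, while n = 9 gives 81 > 76; so the answer is 64.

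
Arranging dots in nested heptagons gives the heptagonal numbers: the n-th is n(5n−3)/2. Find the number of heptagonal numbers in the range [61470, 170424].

104

The n-th heptagonal number is n(5n−3)/2.
Smallest index with value ≥ 61470: n = 158 (giving 62173).
Largest index with value ≤ 170424: n = 261 (giving 169911).
Indices 158 through 261: 104 terms.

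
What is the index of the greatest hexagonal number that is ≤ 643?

Solve n(2n−1) ≤ 643 for integer n.
n = 18 gives 630 ≤ 643, while n = 19 gives 703 > 643; so the answer is index 18.

18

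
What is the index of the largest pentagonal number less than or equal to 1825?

35

Solve n(3n−1)/2 ≤ 1825 for integer n.
n = 35 gives 1820 ≤ 1825, while n = 36 gives 1926 > 1825; so the answer is index 35.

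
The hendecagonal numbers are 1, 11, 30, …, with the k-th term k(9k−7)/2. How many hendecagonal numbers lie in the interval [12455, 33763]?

35

The n-th hendecagonal number is n(9n−7)/2.
Smallest index with value ≥ 12455: n = 53 (giving 12455).
Largest index with value ≤ 33763: n = 87 (giving 33756).
Indices 53 through 87: 35 terms.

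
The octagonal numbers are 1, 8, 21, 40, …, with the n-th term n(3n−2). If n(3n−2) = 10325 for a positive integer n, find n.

Set n(3n−2) = 10325, giving 3n² − 2n − 10325 = 0.
So n = (2 + 352) / 6 = 354/6 = 59.
Check: 59·(3·59 − 2) = 10325. ✓

59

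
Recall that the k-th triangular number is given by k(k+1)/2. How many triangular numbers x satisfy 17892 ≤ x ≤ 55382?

The n-th triangular number is n(n+1)/2.
Smallest index with value ≥ 17892: n = 189 (giving 17955).
Largest index with value ≤ 55382: n = 332 (giving 55278).
Indices 189 through 332: 144 terms.

144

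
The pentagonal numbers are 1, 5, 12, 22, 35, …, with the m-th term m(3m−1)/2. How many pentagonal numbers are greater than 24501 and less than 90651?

118

The n-th pentagonal number is n(3n−1)/2.
Smallest index with value > 24501: n = 128 (giving 24512).
Largest index with value < 90651: n = 245 (giving 89915).
Indices 128 through 245: 118 terms.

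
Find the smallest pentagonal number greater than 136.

145

Solve n(3n−1)/2 > 136 for integer n.
The largest n with value ≤ 136 is 9 (since 117 ≤ 136 < 145), so the first above is n = 10, value 145.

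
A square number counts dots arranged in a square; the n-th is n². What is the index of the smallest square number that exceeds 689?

Solve n² > 689 for integer n.
The largest n with value ≤ 689 is 26 (since 676 ≤ 689 < 729), so the first above is n = 27, value 729.

27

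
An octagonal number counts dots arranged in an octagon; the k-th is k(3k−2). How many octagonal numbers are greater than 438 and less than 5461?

The n-th octagonal number is n(3n−2).
Smallest index with value > 438: n = 13 (giving 481).
Largest index with value < 5461: n = 42 (giving 5208).
Indices 13 through 42: 30 terms.

30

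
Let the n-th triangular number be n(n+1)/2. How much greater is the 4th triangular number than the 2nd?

4·5/2 = 10 and 2·3/2 = 3.
Difference: 10 − 3 = 7.

7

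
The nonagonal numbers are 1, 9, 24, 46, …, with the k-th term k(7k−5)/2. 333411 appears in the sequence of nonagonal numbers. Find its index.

309

Set n(7n−5)/2 = 333411, giving 7n² − 5n − 666822 = 0.
The discriminant is 25 + 56·333411 = 18671041, and √18671041 = 4321.
So n = (5 + 4321) / 14 = 4326/14 = 309.
Check: 309·(7·309 − 5)/2 = 333411. ✓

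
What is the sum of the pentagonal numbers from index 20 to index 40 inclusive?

Σ i(3i−1)/2 = (3Σi² − Σi) / 2 over i = 20..40.
Σi = 820 − 190 = 630 and Σi² = 22140 − 2470 = 19670.
(3·19670 − 1·630) / 2 = 58380/2 = 29190.

29190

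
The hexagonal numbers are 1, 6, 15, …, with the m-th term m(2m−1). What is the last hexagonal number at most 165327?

Solve n(2n−1) ≤ 165327 for integer n.
n = 287 gives 164451 ≤ 165327, while n = 288 gives 165600 > 165327; so the answer is 164451.

164451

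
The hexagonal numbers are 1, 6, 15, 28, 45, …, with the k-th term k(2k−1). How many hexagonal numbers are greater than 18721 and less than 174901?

The n-th hexagonal number is n(2n−1).
Smallest index with value > 18721: n = 98 (giving 19110).
Largest index with value < 174901: n = 295 (giving 173755).
Indices 98 through 295: 198 terms.

198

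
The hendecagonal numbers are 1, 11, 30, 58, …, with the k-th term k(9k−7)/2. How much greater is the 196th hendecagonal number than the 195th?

Consecutive hendecagonal numbers differ by 9n − 8: here 9·196 − 8 = 1756.

1756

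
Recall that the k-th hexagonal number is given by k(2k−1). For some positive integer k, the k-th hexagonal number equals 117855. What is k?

243

Set n(2n−1) = 117855, giving 2n² − n − 117855 = 0.
The discriminant is 1 + 8·117855 = 942841, and √942841 = 971.
So n = (1 + 971) / 4 = 972/4 = 243.
Check: 243·(2·243 − 1) = 117855. ✓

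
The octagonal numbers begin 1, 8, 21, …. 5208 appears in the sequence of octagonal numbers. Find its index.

42

Set n(3n−2) = 5208, giving 3n² − 2n − 5208 = 0.
The discriminant is 4 + 12·5208 = 62500, and √62500 = 250.
So n = (2 + 250) / 6 = 252/6 = 42.
Check: 42·(3·42 − 2) = 5208. ✓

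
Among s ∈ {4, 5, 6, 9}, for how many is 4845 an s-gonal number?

s = 4: P(4, 69) = 4761 and P(4, 70) = 4900; 4845 is not s-gonal.
s = 5: P(5, 57) = 4845. ✓
s = 6: P(6, 49) = 4753 and P(6, 50) = 4950; 4845 is not s-gonal.
s = 9: P(9, 37) = 4699 and P(9, 38) = 4959; 4845 is not s-gonal.
Hits: s ∈ {5} → 1.

1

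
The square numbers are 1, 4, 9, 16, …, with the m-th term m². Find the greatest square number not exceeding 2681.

Solve n² ≤ 2681 for integer n.
n = 51 gives 2601 ≤ 2681, while n = 52 gives 2704 > 2681; so the answer is 2601.

2601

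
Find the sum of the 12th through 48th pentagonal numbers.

Σ i(3i−1)/2 = (3Σi² − Σi) / 2 over i = 12..48.
Σi = 1176 − 66 = 1110 and Σi² = 38024 − 506 = 37518.
(3·37518 − 1·1110) / 2 = 111444/2 = 55722.

55722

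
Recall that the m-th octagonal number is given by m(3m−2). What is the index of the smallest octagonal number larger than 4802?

Solve n(3n−2) > 4802 for integer n.
The largest n with value ≤ 4802 is 40 (since 4720 ≤ 4802 < 4961), so the first above is n = 41, value 4961.

41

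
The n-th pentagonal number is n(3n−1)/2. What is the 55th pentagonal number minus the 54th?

163

Consecutive pentagonal numbers differ by 3n − 2: here 3·55 − 2 = 163.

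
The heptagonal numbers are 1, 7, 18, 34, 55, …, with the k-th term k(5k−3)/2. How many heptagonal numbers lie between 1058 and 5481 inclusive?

27

The n-th heptagonal number is n(5n−3)/2.
Smallest index with value ≥ 1058: n = 21 (giving 1071).
Largest index with value ≤ 5481: n = 47 (giving 5452).
Indices 21 through 47: 27 terms.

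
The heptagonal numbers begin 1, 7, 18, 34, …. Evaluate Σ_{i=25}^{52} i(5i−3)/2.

Σ i(5i−3)/2 = (5Σi² − 3Σi) / 2 over i = 25..52.
Σi = 1378 − 300 = 1078 and Σi² = 48230 − 4900 = 43330.
(5·43330 − 3·1078) / 2 = 213416/2 = 106708.

106708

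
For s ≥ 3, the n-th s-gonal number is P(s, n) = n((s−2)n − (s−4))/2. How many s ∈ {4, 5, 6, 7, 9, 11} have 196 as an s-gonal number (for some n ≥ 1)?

s = 4: P(4, 14) = 196. ✓
s = 5: P(5, 11) = 176 and P(5, 12) = 210; 196 is not s-gonal.
s = 6: P(6, 10) = 190 and P(6, 11) = 231; 196 is not s-gonal.
s = 7: P(7, 9) = 189 and P(7, 10) = 235; 196 is not s-gonal.
s = 9: P(9, 7) = 154 and P(9, 8) = 204; 196 is not s-gonal.
s = 11: P(11, 7) = 196. ✓
Hits: s ∈ {4, 11} → 2.

2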